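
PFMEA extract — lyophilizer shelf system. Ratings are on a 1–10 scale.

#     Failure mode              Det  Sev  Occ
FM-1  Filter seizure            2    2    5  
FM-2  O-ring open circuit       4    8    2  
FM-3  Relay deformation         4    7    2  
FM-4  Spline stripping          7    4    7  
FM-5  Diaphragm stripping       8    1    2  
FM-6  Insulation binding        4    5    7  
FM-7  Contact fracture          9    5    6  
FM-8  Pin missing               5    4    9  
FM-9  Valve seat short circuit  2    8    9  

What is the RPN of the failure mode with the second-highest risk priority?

RPN = Severity × Occurrence × Detection:
  FM-1: 2 × 5 × 2 = 20
  FM-2: 8 × 2 × 4 = 64
  FM-3: 7 × 2 × 4 = 56
  FM-4: 4 × 7 × 7 = 196
  FM-5: 1 × 2 × 8 = 16
  FM-6: 5 × 7 × 4 = 140
  FM-7: 5 × 6 × 9 = 270
  FM-8: 4 × 9 × 5 = 180
  FM-9: 8 × 9 × 2 = 144
Sorted descending: 270, 196, 180, 144, 140, 64, 56, 20, 16.
The second-highest RPN is 196 (FM-4).

196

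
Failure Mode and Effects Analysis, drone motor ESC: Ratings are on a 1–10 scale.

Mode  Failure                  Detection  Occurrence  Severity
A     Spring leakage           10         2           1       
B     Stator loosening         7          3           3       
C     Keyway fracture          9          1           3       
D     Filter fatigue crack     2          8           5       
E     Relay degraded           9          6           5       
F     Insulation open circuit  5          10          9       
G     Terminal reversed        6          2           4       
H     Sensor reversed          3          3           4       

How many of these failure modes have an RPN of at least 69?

3

RPN = Severity × Occurrence × Detection:
  A: 1 × 2 × 10 = 20
  B: 3 × 3 × 7 = 63
  C: 3 × 1 × 9 = 27
  D: 5 × 8 × 2 = 80
  E: 5 × 6 × 9 = 270
  F: 9 × 10 × 5 = 450
  G: 4 × 2 × 6 = 48
  H: 4 × 3 × 3 = 36
Modes with RPN ≥ 69: D (80), E (270), F (450) → 3.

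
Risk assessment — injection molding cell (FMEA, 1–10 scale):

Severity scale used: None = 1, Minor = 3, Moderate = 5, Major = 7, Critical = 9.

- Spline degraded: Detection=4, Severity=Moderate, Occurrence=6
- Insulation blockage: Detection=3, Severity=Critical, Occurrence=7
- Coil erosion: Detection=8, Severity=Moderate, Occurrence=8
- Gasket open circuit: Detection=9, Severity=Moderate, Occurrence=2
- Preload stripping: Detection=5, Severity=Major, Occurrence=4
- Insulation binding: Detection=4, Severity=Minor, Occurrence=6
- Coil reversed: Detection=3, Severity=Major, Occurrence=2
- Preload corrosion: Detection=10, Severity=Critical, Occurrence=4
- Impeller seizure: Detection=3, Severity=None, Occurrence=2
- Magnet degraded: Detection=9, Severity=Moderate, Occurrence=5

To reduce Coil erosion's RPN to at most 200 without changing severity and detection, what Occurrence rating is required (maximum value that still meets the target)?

5

Coil erosion: S=5, O=8, D=8 → current RPN = 320.
Fixed product = 40. Need 40 × O ≤ 200, so O ≤ 200/40 = 5.00.
Maximum integer Occurrence rating = 5 (gives RPN 200; O=6 would give 240 > 200).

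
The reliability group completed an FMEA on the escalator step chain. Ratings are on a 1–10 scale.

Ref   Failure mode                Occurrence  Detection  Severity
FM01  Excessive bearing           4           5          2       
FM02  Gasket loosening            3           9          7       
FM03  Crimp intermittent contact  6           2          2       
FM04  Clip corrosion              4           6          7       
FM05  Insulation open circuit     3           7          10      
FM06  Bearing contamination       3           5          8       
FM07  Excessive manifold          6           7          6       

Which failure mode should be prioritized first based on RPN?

FM07

RPN = Severity × Occurrence × Detection:
  FM01: 2 × 4 × 5 = 40
  FM02: 7 × 3 × 9 = 189
  FM03: 2 × 6 × 2 = 24
  FM04: 7 × 4 × 6 = 168
  FM05: 10 × 3 × 7 = 210
  FM06: 8 × 3 × 5 = 120
  FM07: 6 × 6 × 7 = 252
Highest RPN is 252 → FM07.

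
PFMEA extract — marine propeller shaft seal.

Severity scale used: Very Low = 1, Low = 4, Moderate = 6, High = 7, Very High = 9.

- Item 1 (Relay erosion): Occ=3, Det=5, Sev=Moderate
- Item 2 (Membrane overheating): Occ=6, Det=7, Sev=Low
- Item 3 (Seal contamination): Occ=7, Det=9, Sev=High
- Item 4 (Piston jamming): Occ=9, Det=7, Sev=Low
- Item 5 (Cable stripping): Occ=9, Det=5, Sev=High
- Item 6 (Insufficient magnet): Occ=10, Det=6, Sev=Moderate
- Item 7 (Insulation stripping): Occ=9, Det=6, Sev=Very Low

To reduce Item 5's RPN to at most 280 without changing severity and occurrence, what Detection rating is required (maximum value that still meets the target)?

4

Item 5: S=7, O=9, D=5 → current RPN = 315.
Fixed product = 63. Need 63 × D ≤ 280, so D ≤ 280/63 = 4.44.
Maximum integer Detection rating = 4 (gives RPN 252; D=5 would give 315 > 280).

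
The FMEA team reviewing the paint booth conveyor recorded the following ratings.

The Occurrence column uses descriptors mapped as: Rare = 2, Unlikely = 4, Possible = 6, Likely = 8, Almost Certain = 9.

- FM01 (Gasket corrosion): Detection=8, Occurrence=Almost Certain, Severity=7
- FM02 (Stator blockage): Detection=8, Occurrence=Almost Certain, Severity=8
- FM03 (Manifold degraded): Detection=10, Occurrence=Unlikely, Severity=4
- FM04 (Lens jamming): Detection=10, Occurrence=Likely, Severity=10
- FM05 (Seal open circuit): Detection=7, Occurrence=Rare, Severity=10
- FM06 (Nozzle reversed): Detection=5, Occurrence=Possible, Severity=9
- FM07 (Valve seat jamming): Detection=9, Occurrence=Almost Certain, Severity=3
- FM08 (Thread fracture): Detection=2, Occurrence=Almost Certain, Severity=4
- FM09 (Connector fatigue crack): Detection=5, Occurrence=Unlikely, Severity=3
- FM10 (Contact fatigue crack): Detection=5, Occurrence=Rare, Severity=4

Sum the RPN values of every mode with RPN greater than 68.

2765

RPN = Severity × Occurrence × Detection:
  FM01: 7 × 9 × 8 = 504
  FM02: 8 × 9 × 8 = 576
  FM03: 4 × 4 × 10 = 160
  FM04: 10 × 8 × 10 = 800
  FM05: 10 × 2 × 7 = 140
  FM06: 9 × 6 × 5 = 270
  FM07: 3 × 9 × 9 = 243
  FM08: 4 × 9 × 2 = 72
  FM09: 3 × 4 × 5 = 60
  FM10: 4 × 2 × 5 = 40
RPN > 68: FM01 (504), FM02 (576), FM03 (160), FM04 (800), FM05 (140), FM06 (270), FM07 (243), FM08 (72).
Sum: 504 + 576 + 160 + 800 + 140 + 270 + 243 + 72 = 2765.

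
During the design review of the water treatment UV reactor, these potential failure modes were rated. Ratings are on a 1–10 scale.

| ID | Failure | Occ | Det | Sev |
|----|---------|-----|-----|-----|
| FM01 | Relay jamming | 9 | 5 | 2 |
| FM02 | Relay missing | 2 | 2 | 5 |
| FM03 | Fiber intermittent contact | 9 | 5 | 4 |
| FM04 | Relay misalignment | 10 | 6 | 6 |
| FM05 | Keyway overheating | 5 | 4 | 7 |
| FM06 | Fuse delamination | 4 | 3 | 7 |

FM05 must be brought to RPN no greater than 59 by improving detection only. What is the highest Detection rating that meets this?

1

FM05: S=7, O=5, D=4 → current RPN = 140.
Fixed product = 35. Need 35 × D ≤ 59, so D ≤ 59/35 = 1.69.
Maximum integer Detection rating = 1 (gives RPN 35; D=2 would give 70 > 59).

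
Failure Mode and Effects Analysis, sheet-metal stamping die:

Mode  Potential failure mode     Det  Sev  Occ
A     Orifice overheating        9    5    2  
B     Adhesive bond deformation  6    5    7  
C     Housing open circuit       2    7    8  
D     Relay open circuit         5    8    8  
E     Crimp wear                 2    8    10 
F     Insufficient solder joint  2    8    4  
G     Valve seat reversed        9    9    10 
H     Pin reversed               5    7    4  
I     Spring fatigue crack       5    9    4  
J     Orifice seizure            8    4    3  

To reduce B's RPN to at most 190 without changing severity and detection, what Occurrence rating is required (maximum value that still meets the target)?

B: S=5, O=7, D=6 → current RPN = 210.
Fixed product = 30. Need 30 × O ≤ 190, so O ≤ 190/30 = 6.33.
Maximum integer Occurrence rating = 6 (gives RPN 180; O=7 would give 210 > 190).

6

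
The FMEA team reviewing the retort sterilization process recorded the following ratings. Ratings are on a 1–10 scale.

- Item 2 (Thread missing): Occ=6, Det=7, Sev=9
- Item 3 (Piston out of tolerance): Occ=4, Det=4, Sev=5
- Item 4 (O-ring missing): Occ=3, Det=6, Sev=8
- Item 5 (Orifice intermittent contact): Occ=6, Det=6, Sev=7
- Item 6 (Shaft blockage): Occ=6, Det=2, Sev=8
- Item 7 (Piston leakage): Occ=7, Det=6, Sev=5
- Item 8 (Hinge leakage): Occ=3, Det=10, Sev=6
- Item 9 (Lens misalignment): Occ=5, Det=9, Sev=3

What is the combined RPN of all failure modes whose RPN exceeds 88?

1395

RPN = Severity × Occurrence × Detection:
  Item 2: 9 × 6 × 7 = 378
  Item 3: 5 × 4 × 4 = 80
  Item 4: 8 × 3 × 6 = 144
  Item 5: 7 × 6 × 6 = 252
  Item 6: 8 × 6 × 2 = 96
  Item 7: 5 × 7 × 6 = 210
  Item 8: 6 × 3 × 10 = 180
  Item 9: 3 × 5 × 9 = 135
RPN > 88: Item 2 (378), Item 4 (144), Item 5 (252), Item 6 (96), Item 7 (210), Item 8 (180), Item 9 (135).
Sum: 378 + 144 + 252 + 96 + 210 + 180 + 135 = 1395.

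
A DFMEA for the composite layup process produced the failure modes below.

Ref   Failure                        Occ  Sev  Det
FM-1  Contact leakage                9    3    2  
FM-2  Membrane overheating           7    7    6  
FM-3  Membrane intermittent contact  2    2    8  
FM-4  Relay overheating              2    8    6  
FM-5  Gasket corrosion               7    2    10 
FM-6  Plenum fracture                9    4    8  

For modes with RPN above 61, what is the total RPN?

RPN = Severity × Occurrence × Detection:
  FM-1: 3 × 9 × 2 = 54
  FM-2: 7 × 7 × 6 = 294
  FM-3: 2 × 2 × 8 = 32
  FM-4: 8 × 2 × 6 = 96
  FM-5: 2 × 7 × 10 = 140
  FM-6: 4 × 9 × 8 = 288
RPN > 61: FM-2 (294), FM-4 (96), FM-5 (140), FM-6 (288).
Sum: 294 + 96 + 140 + 288 = 818.

818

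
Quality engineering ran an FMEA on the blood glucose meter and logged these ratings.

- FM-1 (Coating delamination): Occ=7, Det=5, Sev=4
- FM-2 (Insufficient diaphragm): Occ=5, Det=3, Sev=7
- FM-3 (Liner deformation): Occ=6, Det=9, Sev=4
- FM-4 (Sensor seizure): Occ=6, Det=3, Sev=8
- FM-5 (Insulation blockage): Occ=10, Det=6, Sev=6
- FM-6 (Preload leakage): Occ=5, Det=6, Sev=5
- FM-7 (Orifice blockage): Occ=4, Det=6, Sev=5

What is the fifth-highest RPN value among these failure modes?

140

RPN = Severity × Occurrence × Detection:
  FM-1: 4 × 7 × 5 = 140
  FM-2: 7 × 5 × 3 = 105
  FM-3: 4 × 6 × 9 = 216
  FM-4: 8 × 6 × 3 = 144
  FM-5: 6 × 10 × 6 = 360
  FM-6: 5 × 5 × 6 = 150
  FM-7: 5 × 4 × 6 = 120
Sorted descending: 360, 216, 150, 144, 140, 120, 105.
The fifth-highest RPN is 140 (FM-1).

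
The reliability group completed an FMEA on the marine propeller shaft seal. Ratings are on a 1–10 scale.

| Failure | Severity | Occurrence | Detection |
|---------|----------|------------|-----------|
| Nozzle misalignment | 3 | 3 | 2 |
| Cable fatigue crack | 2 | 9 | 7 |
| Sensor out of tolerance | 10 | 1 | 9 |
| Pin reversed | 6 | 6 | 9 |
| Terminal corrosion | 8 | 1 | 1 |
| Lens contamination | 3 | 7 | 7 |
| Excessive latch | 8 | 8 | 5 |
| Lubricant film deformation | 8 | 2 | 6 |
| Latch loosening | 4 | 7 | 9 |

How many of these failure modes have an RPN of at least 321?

RPN = Severity × Occurrence × Detection:
  Nozzle misalignment: 3 × 3 × 2 = 18
  Cable fatigue crack: 2 × 9 × 7 = 126
  Sensor out of tolerance: 10 × 1 × 9 = 90
  Pin reversed: 6 × 6 × 9 = 324
  Terminal corrosion: 8 × 1 × 1 = 8
  Lens contamination: 3 × 7 × 7 = 147
  Excessive latch: 8 × 8 × 5 = 320
  Lubricant film deformation: 8 × 2 × 6 = 96
  Latch loosening: 4 × 7 × 9 = 252
Modes with RPN ≥ 321: Pin reversed (324) → 1.

1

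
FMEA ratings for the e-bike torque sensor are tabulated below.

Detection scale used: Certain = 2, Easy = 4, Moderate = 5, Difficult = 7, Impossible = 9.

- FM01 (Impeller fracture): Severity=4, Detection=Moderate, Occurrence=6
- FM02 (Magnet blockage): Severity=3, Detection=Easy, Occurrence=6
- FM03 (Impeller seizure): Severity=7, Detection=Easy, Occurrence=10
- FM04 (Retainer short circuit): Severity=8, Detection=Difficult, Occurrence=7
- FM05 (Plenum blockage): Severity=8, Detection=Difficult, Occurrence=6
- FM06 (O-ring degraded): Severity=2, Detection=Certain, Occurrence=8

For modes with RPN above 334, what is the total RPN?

728

RPN = Severity × Occurrence × Detection:
  FM01: 4 × 6 × 5 = 120
  FM02: 3 × 6 × 4 = 72
  FM03: 7 × 10 × 4 = 280
  FM04: 8 × 7 × 7 = 392
  FM05: 8 × 6 × 7 = 336
  FM06: 2 × 8 × 2 = 32
RPN > 334: FM04 (392), FM05 (336).
Sum: 392 + 336 = 728.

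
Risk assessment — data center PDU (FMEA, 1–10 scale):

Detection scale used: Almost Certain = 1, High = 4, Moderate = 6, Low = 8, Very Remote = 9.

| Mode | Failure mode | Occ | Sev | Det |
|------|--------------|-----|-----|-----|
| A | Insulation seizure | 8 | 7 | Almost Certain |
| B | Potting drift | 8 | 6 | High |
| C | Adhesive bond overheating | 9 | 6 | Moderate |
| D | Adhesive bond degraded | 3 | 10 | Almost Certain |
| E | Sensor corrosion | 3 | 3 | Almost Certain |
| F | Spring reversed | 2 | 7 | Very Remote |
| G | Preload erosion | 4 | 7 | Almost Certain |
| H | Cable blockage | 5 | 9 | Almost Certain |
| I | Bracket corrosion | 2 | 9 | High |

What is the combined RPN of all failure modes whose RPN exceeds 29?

845

RPN = Severity × Occurrence × Detection:
  A: 7 × 8 × 1 = 56
  B: 6 × 8 × 4 = 192
  C: 6 × 9 × 6 = 324
  D: 10 × 3 × 1 = 30
  E: 3 × 3 × 1 = 9
  F: 7 × 2 × 9 = 126
  G: 7 × 4 × 1 = 28
  H: 9 × 5 × 1 = 45
  I: 9 × 2 × 4 = 72
RPN > 29: A (56), B (192), C (324), D (30), F (126), H (45), I (72).
Sum: 56 + 192 + 324 + 30 + 126 + 45 + 72 = 845.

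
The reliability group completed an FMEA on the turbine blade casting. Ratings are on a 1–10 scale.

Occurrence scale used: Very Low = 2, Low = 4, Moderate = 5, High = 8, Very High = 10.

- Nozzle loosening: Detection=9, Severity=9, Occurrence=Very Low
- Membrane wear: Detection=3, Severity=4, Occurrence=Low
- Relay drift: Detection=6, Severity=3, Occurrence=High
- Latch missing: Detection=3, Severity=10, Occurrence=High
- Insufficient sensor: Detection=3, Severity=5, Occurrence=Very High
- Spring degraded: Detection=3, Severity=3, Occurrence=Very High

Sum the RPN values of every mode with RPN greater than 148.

RPN = Severity × Occurrence × Detection:
  Nozzle loosening: 9 × 2 × 9 = 162
  Membrane wear: 4 × 4 × 3 = 48
  Relay drift: 3 × 8 × 6 = 144
  Latch missing: 10 × 8 × 3 = 240
  Insufficient sensor: 5 × 10 × 3 = 150
  Spring degraded: 3 × 10 × 3 = 90
RPN > 148: Nozzle loosening (162), Latch missing (240), Insufficient sensor (150).
Sum: 162 + 240 + 150 = 552.

552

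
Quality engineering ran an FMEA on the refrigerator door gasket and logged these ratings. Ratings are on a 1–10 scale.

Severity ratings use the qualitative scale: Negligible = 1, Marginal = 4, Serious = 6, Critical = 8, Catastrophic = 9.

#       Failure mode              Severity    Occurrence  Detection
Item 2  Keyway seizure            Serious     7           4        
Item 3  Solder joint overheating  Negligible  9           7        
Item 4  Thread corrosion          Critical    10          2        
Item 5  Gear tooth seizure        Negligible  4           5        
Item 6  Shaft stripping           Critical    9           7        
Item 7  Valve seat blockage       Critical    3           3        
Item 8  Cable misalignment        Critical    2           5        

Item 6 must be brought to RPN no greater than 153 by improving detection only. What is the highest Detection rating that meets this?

2

Item 6: S=8, O=9, D=7 → current RPN = 504.
Fixed product = 72. Need 72 × D ≤ 153, so D ≤ 153/72 = 2.12.
Maximum integer Detection rating = 2 (gives RPN 144; D=3 would give 216 > 153).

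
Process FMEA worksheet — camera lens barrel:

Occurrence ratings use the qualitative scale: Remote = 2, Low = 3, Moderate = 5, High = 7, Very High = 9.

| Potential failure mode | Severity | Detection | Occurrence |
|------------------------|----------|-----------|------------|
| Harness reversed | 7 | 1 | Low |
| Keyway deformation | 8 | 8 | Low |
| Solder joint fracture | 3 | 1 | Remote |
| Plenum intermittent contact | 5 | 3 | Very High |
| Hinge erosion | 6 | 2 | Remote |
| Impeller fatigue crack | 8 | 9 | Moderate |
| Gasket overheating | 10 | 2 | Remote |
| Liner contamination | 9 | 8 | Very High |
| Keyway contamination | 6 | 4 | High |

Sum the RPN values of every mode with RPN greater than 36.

1543

RPN = Severity × Occurrence × Detection:
  Harness reversed: 7 × 3 × 1 = 21
  Keyway deformation: 8 × 3 × 8 = 192
  Solder joint fracture: 3 × 2 × 1 = 6
  Plenum intermittent contact: 5 × 9 × 3 = 135
  Hinge erosion: 6 × 2 × 2 = 24
  Impeller fatigue crack: 8 × 5 × 9 = 360
  Gasket overheating: 10 × 2 × 2 = 40
  Liner contamination: 9 × 9 × 8 = 648
  Keyway contamination: 6 × 7 × 4 = 168
RPN > 36: Keyway deformation (192), Plenum intermittent contact (135), Impeller fatigue crack (360), Gasket overheating (40), Liner contamination (648), Keyway contamination (168).
Sum: 192 + 135 + 360 + 40 + 648 + 168 = 1543.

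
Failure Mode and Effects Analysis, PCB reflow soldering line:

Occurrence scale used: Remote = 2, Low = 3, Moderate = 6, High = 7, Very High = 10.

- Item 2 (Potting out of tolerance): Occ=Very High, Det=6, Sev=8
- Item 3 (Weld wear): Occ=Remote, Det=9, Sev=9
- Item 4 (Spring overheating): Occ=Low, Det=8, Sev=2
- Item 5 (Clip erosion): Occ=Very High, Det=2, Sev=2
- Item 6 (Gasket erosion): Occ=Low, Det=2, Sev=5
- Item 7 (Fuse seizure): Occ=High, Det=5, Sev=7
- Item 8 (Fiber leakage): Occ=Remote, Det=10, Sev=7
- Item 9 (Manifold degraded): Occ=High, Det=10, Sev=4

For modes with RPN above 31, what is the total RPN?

1395

RPN = Severity × Occurrence × Detection:
  Item 2: 8 × 10 × 6 = 480
  Item 3: 9 × 2 × 9 = 162
  Item 4: 2 × 3 × 8 = 48
  Item 5: 2 × 10 × 2 = 40
  Item 6: 5 × 3 × 2 = 30
  Item 7: 7 × 7 × 5 = 245
  Item 8: 7 × 2 × 10 = 140
  Item 9: 4 × 7 × 10 = 280
RPN > 31: Item 2 (480), Item 3 (162), Item 4 (48), Item 5 (40), Item 7 (245), Item 8 (140), Item 9 (280).
Sum: 480 + 162 + 48 + 40 + 245 + 140 + 280 = 1395.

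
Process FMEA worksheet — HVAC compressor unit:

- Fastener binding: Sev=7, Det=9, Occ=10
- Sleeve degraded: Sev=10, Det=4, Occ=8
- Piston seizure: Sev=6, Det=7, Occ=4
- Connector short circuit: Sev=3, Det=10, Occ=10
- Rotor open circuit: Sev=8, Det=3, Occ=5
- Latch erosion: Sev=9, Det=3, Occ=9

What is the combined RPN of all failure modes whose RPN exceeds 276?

1250

RPN = Severity × Occurrence × Detection:
  Fastener binding: 7 × 10 × 9 = 630
  Sleeve degraded: 10 × 8 × 4 = 320
  Piston seizure: 6 × 4 × 7 = 168
  Connector short circuit: 3 × 10 × 10 = 300
  Rotor open circuit: 8 × 5 × 3 = 120
  Latch erosion: 9 × 9 × 3 = 243
RPN > 276: Fastener binding (630), Sleeve degraded (320), Connector short circuit (300).
Sum: 630 + 320 + 300 = 1250.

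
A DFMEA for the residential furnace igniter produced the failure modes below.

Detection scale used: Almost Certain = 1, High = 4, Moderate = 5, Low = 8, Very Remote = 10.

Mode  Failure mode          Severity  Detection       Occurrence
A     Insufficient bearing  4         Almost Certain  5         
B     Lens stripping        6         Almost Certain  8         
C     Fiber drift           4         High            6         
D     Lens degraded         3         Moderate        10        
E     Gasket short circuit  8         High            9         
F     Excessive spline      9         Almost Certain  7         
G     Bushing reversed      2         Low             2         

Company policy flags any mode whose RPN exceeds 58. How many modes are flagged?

4

RPN = Severity × Occurrence × Detection:
  A: 4 × 5 × 1 = 20
  B: 6 × 8 × 1 = 48
  C: 4 × 6 × 4 = 96
  D: 3 × 10 × 5 = 150
  E: 8 × 9 × 4 = 288
  F: 9 × 7 × 1 = 63
  G: 2 × 2 × 8 = 32
Modes with RPN > 58: C (96), D (150), E (288), F (63) → 4.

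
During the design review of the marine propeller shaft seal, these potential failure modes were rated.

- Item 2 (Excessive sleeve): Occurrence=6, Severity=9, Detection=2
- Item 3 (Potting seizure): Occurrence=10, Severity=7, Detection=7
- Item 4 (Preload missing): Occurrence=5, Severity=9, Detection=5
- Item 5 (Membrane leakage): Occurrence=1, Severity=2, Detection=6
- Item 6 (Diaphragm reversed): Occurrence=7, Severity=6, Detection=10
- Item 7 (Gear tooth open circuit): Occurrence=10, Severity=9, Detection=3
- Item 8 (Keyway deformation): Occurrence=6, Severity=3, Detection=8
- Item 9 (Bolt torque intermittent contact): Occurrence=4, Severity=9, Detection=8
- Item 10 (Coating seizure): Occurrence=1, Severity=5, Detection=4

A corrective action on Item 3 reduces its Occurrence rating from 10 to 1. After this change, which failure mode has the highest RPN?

Item 6

RPN = Severity × Occurrence × Detection:
  Item 2: 9 × 6 × 2 = 108
  Item 3: 7 × 10 × 7 = 490
  Item 4: 9 × 5 × 5 = 225
  Item 5: 2 × 1 × 6 = 12
  Item 6: 6 × 7 × 10 = 420
  Item 7: 9 × 10 × 3 = 270
  Item 8: 3 × 6 × 8 = 144
  Item 9: 9 × 4 × 8 = 288
  Item 10: 5 × 1 × 4 = 20
After action: Item 3 → 7 × 1 × 7 = 49.
Revised RPNs: Item 6=420, Item 9=288, Item 7=270, Item 4=225, Item 8=144, Item 2=108, Item 3=49, Item 10=20, Item 5=12.
Highest is now Item 6 (420).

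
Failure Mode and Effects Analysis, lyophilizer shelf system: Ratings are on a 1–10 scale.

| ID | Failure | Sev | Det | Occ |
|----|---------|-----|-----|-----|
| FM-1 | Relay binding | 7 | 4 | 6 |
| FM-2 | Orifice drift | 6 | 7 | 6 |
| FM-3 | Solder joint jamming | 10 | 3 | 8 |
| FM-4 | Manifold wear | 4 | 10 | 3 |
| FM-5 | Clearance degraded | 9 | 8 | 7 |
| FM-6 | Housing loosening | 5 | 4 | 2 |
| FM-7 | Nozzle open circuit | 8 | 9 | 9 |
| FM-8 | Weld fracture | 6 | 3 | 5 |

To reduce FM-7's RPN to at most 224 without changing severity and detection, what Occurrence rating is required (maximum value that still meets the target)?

3

FM-7: S=8, O=9, D=9 → current RPN = 648.
Fixed product = 72. Need 72 × O ≤ 224, so O ≤ 224/72 = 3.11.
Maximum integer Occurrence rating = 3 (gives RPN 216; O=4 would give 288 > 224).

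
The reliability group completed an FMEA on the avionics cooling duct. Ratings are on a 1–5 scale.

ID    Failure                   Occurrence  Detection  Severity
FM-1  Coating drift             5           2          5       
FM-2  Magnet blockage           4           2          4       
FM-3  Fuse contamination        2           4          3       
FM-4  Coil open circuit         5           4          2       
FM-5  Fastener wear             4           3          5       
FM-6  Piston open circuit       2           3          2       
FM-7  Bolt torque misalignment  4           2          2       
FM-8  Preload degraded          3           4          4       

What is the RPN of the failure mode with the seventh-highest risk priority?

RPN = Severity × Occurrence × Detection:
  FM-1: 5 × 5 × 2 = 50
  FM-2: 4 × 4 × 2 = 32
  FM-3: 3 × 2 × 4 = 24
  FM-4: 2 × 5 × 4 = 40
  FM-5: 5 × 4 × 3 = 60
  FM-6: 2 × 2 × 3 = 12
  FM-7: 2 × 4 × 2 = 16
  FM-8: 4 × 3 × 4 = 48
Sorted descending: 60, 50, 48, 40, 32, 24, 16, 12.
The seventh-highest RPN is 16 (FM-7).

16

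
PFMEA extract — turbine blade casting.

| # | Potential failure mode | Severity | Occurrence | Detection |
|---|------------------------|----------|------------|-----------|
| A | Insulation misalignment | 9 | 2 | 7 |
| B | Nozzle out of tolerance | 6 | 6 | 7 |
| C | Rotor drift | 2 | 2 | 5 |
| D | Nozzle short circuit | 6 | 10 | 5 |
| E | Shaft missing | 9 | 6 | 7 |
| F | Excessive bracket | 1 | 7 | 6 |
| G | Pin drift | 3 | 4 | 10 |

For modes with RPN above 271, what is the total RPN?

678

RPN = Severity × Occurrence × Detection:
  A: 9 × 2 × 7 = 126
  B: 6 × 6 × 7 = 252
  C: 2 × 2 × 5 = 20
  D: 6 × 10 × 5 = 300
  E: 9 × 6 × 7 = 378
  F: 1 × 7 × 6 = 42
  G: 3 × 4 × 10 = 120
RPN > 271: D (300), E (378).
Sum: 300 + 378 = 678.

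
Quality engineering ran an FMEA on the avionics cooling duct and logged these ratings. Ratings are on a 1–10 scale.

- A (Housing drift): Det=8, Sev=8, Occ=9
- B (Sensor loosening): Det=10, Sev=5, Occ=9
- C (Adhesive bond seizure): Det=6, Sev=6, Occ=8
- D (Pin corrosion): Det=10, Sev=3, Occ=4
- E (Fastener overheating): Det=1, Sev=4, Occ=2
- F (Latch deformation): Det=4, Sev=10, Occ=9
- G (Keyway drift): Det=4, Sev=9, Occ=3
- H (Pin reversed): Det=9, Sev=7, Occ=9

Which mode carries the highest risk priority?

A

RPN = Severity × Occurrence × Detection:
  A: 8 × 9 × 8 = 576
  B: 5 × 9 × 10 = 450
  C: 6 × 8 × 6 = 288
  D: 3 × 4 × 10 = 120
  E: 4 × 2 × 1 = 8
  F: 10 × 9 × 4 = 360
  G: 9 × 3 × 4 = 108
  H: 7 × 9 × 9 = 567
Highest RPN is 576 → A.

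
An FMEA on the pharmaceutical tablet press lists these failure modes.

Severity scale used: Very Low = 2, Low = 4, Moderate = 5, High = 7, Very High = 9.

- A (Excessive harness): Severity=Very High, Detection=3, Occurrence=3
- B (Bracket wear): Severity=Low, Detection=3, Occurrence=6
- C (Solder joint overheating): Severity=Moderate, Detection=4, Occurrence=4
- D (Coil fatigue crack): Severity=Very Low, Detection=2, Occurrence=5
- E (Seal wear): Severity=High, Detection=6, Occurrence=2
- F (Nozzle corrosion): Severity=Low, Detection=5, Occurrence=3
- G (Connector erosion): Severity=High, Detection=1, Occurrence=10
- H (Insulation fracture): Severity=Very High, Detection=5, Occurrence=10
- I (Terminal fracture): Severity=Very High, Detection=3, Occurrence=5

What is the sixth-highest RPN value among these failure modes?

72

RPN = Severity × Occurrence × Detection:
  A: 9 × 3 × 3 = 81
  B: 4 × 6 × 3 = 72
  C: 5 × 4 × 4 = 80
  D: 2 × 5 × 2 = 20
  E: 7 × 2 × 6 = 84
  F: 4 × 3 × 5 = 60
  G: 7 × 10 × 1 = 70
  H: 9 × 10 × 5 = 450
  I: 9 × 5 × 3 = 135
Sorted descending: 450, 135, 84, 81, 80, 72, 70, 60, 20.
The sixth-highest RPN is 72 (B).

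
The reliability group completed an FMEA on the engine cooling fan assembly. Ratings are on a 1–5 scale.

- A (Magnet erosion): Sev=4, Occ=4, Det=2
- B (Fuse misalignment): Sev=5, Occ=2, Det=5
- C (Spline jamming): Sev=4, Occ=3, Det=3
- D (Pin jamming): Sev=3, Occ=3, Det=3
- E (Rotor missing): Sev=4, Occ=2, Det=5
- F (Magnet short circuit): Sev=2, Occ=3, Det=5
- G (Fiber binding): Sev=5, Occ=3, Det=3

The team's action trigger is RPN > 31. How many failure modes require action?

RPN = Severity × Occurrence × Detection:
  A: 4 × 4 × 2 = 32
  B: 5 × 2 × 5 = 50
  C: 4 × 3 × 3 = 36
  D: 3 × 3 × 3 = 27
  E: 4 × 2 × 5 = 40
  F: 2 × 3 × 5 = 30
  G: 5 × 3 × 3 = 45
Modes with RPN > 31: A (32), B (50), C (36), E (40), G (45) → 5.

5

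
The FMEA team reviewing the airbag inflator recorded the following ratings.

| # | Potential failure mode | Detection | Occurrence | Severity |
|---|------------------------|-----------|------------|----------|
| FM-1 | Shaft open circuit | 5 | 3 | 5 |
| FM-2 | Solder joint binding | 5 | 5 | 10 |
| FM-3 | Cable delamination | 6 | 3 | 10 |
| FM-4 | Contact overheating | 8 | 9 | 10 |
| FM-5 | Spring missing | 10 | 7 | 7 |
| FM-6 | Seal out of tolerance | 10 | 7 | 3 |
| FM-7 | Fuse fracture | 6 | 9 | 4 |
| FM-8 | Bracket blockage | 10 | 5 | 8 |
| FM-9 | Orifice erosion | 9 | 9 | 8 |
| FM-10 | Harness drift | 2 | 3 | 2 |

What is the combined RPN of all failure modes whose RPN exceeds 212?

RPN = Severity × Occurrence × Detection:
  FM-1: 5 × 3 × 5 = 75
  FM-2: 10 × 5 × 5 = 250
  FM-3: 10 × 3 × 6 = 180
  FM-4: 10 × 9 × 8 = 720
  FM-5: 7 × 7 × 10 = 490
  FM-6: 3 × 7 × 10 = 210
  FM-7: 4 × 9 × 6 = 216
  FM-8: 8 × 5 × 10 = 400
  FM-9: 8 × 9 × 9 = 648
  FM-10: 2 × 3 × 2 = 12
RPN > 212: FM-2 (250), FM-4 (720), FM-5 (490), FM-7 (216), FM-8 (400), FM-9 (648).
Sum: 250 + 720 + 490 + 216 + 400 + 648 = 2724.

2724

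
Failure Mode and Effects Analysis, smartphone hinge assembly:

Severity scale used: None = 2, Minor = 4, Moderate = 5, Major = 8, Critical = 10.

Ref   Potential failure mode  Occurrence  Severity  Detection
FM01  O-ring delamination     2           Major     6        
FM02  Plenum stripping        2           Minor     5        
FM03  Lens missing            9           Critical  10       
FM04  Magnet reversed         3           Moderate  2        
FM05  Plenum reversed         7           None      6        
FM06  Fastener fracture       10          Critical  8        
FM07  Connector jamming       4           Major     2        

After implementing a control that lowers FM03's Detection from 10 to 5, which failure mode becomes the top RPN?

RPN = Severity × Occurrence × Detection:
  FM01: 8 × 2 × 6 = 96
  FM02: 4 × 2 × 5 = 40
  FM03: 10 × 9 × 10 = 900
  FM04: 5 × 3 × 2 = 30
  FM05: 2 × 7 × 6 = 84
  FM06: 10 × 10 × 8 = 800
  FM07: 8 × 4 × 2 = 64
After action: FM03 → 10 × 9 × 5 = 450.
Revised RPNs: FM06=800, FM03=450, FM01=96, FM05=84, FM07=64, FM02=40, FM04=30.
Highest is now FM06 (800).

FM06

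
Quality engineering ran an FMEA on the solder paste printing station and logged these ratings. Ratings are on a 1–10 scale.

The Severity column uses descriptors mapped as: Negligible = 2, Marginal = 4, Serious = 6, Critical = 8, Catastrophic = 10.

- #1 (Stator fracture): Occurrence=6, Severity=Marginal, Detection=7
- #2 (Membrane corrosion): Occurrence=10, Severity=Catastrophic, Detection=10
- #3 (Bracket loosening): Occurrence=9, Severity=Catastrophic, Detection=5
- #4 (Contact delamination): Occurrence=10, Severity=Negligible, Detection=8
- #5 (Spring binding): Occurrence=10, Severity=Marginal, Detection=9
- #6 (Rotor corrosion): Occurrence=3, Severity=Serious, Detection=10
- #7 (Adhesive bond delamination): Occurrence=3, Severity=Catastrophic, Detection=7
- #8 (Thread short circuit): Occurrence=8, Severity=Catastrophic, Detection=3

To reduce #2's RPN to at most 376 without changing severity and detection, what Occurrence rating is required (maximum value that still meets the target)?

#2: S=10, O=10, D=10 → current RPN = 1000.
Fixed product = 100. Need 100 × O ≤ 376, so O ≤ 376/100 = 3.76.
Maximum integer Occurrence rating = 3 (gives RPN 300; O=4 would give 400 > 376).

3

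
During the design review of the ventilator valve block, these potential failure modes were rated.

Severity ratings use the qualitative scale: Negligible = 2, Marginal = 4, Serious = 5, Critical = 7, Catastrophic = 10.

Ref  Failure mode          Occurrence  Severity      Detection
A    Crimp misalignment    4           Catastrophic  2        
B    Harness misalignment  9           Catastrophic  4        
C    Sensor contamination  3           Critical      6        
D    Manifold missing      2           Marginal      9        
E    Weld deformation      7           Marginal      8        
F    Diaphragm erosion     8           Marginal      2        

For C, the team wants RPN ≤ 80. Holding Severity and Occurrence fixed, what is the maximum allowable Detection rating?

C: S=7, O=3, D=6 → current RPN = 126.
Fixed product = 21. Need 21 × D ≤ 80, so D ≤ 80/21 = 3.81.
Maximum integer Detection rating = 3 (gives RPN 63; D=4 would give 84 > 80).

3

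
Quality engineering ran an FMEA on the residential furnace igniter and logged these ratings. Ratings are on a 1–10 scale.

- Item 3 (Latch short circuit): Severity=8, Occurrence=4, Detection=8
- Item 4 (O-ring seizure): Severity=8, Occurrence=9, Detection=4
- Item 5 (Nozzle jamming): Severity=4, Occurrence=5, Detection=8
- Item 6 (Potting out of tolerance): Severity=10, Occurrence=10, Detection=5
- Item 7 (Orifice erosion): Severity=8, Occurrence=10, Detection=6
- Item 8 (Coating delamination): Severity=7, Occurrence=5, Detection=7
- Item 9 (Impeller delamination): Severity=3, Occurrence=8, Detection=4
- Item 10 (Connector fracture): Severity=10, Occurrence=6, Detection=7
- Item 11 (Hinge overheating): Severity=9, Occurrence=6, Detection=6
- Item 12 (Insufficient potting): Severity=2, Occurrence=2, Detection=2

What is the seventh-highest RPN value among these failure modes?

RPN = Severity × Occurrence × Detection:
  Item 3: 8 × 4 × 8 = 256
  Item 4: 8 × 9 × 4 = 288
  Item 5: 4 × 5 × 8 = 160
  Item 6: 10 × 10 × 5 = 500
  Item 7: 8 × 10 × 6 = 480
  Item 8: 7 × 5 × 7 = 245
  Item 9: 3 × 8 × 4 = 96
  Item 10: 10 × 6 × 7 = 420
  Item 11: 9 × 6 × 6 = 324
  Item 12: 2 × 2 × 2 = 8
Sorted descending: 500, 480, 420, 324, 288, 256, 245, 160, 96, 8.
The seventh-highest RPN is 245 (Item 8).

245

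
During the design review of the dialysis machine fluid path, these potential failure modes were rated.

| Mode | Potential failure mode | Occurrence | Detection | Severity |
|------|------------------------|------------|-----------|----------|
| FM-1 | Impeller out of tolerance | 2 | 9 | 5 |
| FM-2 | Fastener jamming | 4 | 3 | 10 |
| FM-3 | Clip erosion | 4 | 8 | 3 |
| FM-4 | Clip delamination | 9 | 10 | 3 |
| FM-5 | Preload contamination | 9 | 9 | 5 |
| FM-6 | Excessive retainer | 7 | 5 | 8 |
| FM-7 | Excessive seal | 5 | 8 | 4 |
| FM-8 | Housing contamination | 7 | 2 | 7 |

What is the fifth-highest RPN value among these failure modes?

120

RPN = Severity × Occurrence × Detection:
  FM-1: 5 × 2 × 9 = 90
  FM-2: 10 × 4 × 3 = 120
  FM-3: 3 × 4 × 8 = 96
  FM-4: 3 × 9 × 10 = 270
  FM-5: 5 × 9 × 9 = 405
  FM-6: 8 × 7 × 5 = 280
  FM-7: 4 × 5 × 8 = 160
  FM-8: 7 × 7 × 2 = 98
Sorted descending: 405, 280, 270, 160, 120, 98, 96, 90.
The fifth-highest RPN is 120 (FM-2).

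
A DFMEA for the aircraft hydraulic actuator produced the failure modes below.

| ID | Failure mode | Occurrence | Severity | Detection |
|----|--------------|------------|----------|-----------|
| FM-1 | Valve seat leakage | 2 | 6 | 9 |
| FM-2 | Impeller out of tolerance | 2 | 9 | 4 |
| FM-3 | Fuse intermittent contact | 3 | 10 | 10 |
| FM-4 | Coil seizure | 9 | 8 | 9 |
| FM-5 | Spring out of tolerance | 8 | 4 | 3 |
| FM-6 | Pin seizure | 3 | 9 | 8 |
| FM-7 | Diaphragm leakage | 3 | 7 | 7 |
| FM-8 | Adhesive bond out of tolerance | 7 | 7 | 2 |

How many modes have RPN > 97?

RPN = Severity × Occurrence × Detection:
  FM-1: 6 × 2 × 9 = 108
  FM-2: 9 × 2 × 4 = 72
  FM-3: 10 × 3 × 10 = 300
  FM-4: 8 × 9 × 9 = 648
  FM-5: 4 × 8 × 3 = 96
  FM-6: 9 × 3 × 8 = 216
  FM-7: 7 × 3 × 7 = 147
  FM-8: 7 × 7 × 2 = 98
Modes with RPN > 97: FM-1 (108), FM-3 (300), FM-4 (648), FM-6 (216), FM-7 (147), FM-8 (98) → 6.

6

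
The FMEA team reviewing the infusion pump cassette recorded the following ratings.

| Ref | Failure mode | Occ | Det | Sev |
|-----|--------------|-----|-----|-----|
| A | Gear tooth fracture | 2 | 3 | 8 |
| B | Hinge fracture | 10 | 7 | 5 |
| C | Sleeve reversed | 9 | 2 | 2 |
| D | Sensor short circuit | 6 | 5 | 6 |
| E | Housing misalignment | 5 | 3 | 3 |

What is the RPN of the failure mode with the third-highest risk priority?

48

RPN = Severity × Occurrence × Detection:
  A: 8 × 2 × 3 = 48
  B: 5 × 10 × 7 = 350
  C: 2 × 9 × 2 = 36
  D: 6 × 6 × 5 = 180
  E: 3 × 5 × 3 = 45
Sorted descending: 350, 180, 48, 45, 36.
The third-highest RPN is 48 (A).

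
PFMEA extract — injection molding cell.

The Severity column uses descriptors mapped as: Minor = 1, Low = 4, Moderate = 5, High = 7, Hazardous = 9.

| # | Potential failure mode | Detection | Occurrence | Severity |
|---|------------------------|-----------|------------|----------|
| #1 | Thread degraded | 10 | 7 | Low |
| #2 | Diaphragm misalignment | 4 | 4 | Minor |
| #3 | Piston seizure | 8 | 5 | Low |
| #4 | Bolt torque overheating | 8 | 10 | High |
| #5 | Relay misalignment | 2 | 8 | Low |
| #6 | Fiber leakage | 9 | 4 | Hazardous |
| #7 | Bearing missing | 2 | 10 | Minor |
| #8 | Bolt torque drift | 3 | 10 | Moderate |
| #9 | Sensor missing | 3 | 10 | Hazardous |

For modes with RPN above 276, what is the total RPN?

RPN = Severity × Occurrence × Detection:
  #1: 4 × 7 × 10 = 280
  #2: 1 × 4 × 4 = 16
  #3: 4 × 5 × 8 = 160
  #4: 7 × 10 × 8 = 560
  #5: 4 × 8 × 2 = 64
  #6: 9 × 4 × 9 = 324
  #7: 1 × 10 × 2 = 20
  #8: 5 × 10 × 3 = 150
  #9: 9 × 10 × 3 = 270
RPN > 276: #1 (280), #4 (560), #6 (324).
Sum: 280 + 560 + 324 = 1164.

1164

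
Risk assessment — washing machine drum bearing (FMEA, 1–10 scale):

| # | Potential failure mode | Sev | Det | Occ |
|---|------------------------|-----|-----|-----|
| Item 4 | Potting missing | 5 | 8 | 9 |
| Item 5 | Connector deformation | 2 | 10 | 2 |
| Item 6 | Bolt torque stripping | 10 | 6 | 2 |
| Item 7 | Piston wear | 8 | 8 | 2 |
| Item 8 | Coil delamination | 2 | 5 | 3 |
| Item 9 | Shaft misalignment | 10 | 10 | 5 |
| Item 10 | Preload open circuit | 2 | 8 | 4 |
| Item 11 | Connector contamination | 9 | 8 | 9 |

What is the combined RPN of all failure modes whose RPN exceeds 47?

RPN = Severity × Occurrence × Detection:
  Item 4: 5 × 9 × 8 = 360
  Item 5: 2 × 2 × 10 = 40
  Item 6: 10 × 2 × 6 = 120
  Item 7: 8 × 2 × 8 = 128
  Item 8: 2 × 3 × 5 = 30
  Item 9: 10 × 5 × 10 = 500
  Item 10: 2 × 4 × 8 = 64
  Item 11: 9 × 9 × 8 = 648
RPN > 47: Item 4 (360), Item 6 (120), Item 7 (128), Item 9 (500), Item 10 (64), Item 11 (648).
Sum: 360 + 120 + 128 + 500 + 64 + 648 = 1820.

1820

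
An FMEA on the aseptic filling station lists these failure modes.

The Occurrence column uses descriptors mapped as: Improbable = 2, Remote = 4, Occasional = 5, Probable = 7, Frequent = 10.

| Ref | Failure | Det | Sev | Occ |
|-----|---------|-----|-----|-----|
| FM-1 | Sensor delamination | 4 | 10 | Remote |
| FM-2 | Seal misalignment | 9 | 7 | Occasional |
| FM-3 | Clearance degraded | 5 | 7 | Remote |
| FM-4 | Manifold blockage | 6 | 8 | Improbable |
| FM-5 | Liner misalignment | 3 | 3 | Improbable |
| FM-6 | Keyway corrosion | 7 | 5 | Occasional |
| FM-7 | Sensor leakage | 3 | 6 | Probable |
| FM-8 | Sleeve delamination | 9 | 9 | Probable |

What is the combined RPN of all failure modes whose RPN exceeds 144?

1217

RPN = Severity × Occurrence × Detection:
  FM-1: 10 × 4 × 4 = 160
  FM-2: 7 × 5 × 9 = 315
  FM-3: 7 × 4 × 5 = 140
  FM-4: 8 × 2 × 6 = 96
  FM-5: 3 × 2 × 3 = 18
  FM-6: 5 × 5 × 7 = 175
  FM-7: 6 × 7 × 3 = 126
  FM-8: 9 × 7 × 9 = 567
RPN > 144: FM-1 (160), FM-2 (315), FM-6 (175), FM-8 (567).
Sum: 160 + 315 + 175 + 567 = 1217.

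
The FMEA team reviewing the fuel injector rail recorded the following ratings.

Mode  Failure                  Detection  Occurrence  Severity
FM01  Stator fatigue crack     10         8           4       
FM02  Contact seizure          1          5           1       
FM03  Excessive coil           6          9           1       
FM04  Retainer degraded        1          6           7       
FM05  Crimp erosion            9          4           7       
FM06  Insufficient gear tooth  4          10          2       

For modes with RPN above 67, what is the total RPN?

RPN = Severity × Occurrence × Detection:
  FM01: 4 × 8 × 10 = 320
  FM02: 1 × 5 × 1 = 5
  FM03: 1 × 9 × 6 = 54
  FM04: 7 × 6 × 1 = 42
  FM05: 7 × 4 × 9 = 252
  FM06: 2 × 10 × 4 = 80
RPN > 67: FM01 (320), FM05 (252), FM06 (80).
Sum: 320 + 252 + 80 = 652.

652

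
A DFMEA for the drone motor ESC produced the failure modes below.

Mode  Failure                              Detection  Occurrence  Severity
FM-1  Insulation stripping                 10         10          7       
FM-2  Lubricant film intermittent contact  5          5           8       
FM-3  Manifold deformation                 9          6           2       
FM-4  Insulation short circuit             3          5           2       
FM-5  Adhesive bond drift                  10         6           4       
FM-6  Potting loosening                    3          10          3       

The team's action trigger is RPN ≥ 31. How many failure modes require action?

5

RPN = Severity × Occurrence × Detection:
  FM-1: 7 × 10 × 10 = 700
  FM-2: 8 × 5 × 5 = 200
  FM-3: 2 × 6 × 9 = 108
  FM-4: 2 × 5 × 3 = 30
  FM-5: 4 × 6 × 10 = 240
  FM-6: 3 × 10 × 3 = 90
Modes with RPN ≥ 31: FM-1 (700), FM-2 (200), FM-3 (108), FM-5 (240), FM-6 (90) → 5.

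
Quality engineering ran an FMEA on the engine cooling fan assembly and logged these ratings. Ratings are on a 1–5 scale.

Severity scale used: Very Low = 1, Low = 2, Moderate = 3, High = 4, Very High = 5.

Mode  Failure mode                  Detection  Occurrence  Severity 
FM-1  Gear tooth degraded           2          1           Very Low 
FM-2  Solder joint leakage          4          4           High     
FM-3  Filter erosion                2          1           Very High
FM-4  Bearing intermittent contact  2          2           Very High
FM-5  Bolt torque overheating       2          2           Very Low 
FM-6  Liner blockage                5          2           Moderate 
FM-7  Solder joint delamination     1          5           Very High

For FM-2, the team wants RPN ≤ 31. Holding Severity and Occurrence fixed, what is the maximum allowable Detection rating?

1

FM-2: S=4, O=4, D=4 → current RPN = 64.
Fixed product = 16. Need 16 × D ≤ 31, so D ≤ 31/16 = 1.94.
Maximum integer Detection rating = 1 (gives RPN 16; D=2 would give 32 > 31).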